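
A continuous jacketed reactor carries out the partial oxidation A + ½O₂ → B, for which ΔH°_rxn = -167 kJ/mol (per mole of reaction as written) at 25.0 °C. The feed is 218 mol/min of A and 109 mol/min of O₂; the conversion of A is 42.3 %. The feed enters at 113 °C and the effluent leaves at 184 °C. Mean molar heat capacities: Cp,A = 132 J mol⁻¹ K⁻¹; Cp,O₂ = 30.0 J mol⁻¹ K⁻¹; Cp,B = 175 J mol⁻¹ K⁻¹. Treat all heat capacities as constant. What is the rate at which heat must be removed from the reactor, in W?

Q_out = 212000 W

Extent of reaction ξ = 0.423 × 218 = 92.214 mol/min
Reaction term: ξ·ΔH°_rxn = 92.214 × -167 = -15400 kJ/min
Sensible, feed 113→25 °C: -2820 kJ/min
Outlet flows (mol/min): A 125.79, O₂ 62.893, B 92.214
Sensible, products 25→184 °C: 5505.9 kJ/min
Q = ΔH = -12714 kJ/min = -211.9 kW
Heat removed = 211900 W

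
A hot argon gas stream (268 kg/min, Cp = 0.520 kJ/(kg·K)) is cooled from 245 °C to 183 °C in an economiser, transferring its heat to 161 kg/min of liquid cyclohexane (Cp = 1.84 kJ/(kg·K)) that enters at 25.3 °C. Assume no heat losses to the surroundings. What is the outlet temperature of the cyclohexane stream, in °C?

T_c,out = 54.5 °C

Heat released by hot stream: Q = 268 × 0.520 × (245 − 183) = 8640.3 kJ/min
Energy balance on cold side (adiabatic exchanger): Q = ṁ_c·Cp_c·(T_c,out − T_c,in)
T_c,out = 25.3 + 8640.3/(161 × 1.84) = 54.467 °C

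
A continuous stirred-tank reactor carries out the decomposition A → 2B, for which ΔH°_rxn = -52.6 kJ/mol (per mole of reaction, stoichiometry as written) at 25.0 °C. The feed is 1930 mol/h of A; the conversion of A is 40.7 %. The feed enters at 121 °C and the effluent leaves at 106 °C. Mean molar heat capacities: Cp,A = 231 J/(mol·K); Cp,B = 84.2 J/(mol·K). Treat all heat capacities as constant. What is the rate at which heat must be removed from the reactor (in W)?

Q_out = 14400 W

Extent of reaction ξ = 0.407 × 1930 = 785.51 mol/h
Reaction term: ξ·ΔH°_rxn = 785.51 × -52.6 = -41318 kJ/h
Sensible, feed 121→25 °C: -42800 kJ/h
Outlet flows (mol/h): A 1144.5, B 1571
Sensible, products 25→106 °C: 32129 kJ/h
Q = ΔH = -51988 kJ/h = -14.441 kW
Heat removed = 14441 W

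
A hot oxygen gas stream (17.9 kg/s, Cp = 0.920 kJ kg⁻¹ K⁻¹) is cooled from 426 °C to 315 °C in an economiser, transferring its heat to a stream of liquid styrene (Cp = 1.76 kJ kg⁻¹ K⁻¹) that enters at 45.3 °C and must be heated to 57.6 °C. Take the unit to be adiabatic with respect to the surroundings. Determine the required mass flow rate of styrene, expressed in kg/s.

Heat released by hot stream: Q = 17.9 × 0.920 × (426 − 315) = 1827.9 kJ/s
Energy balance on cold side (adiabatic exchanger): Q = ṁ_c·Cp_c·(T_c,out − T_c,in)
ṁ_c = 1827.9 / [1.76 × (57.6 − 45.3)] = 84.44 kg/s

ṁ_c = 84.4 kg/s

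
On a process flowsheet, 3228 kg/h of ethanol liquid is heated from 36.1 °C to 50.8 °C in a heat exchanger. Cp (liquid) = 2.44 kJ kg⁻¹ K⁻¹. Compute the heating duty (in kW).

Q = ṁ·Cp·ΔT = 3228 × 2.44 × (50.8 − 36.1) = 115780 kJ/h
Converting: 115780 / 3600 s = 32.162 kW

Q = 32.2 kW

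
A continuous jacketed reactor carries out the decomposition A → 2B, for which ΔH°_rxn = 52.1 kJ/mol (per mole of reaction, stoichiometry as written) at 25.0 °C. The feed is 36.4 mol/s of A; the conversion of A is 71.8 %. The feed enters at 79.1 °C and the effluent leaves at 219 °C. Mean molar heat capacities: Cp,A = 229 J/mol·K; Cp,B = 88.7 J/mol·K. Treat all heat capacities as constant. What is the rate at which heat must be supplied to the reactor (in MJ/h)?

Q_in = 8160 MJ/h

Extent of reaction ξ = 0.718 × 36.4 = 26.135 mol/s
Reaction term: ξ·ΔH°_rxn = 26.135 × 52.1 = 1361.6 kJ/s
Sensible, feed 79.1→25 °C: -450.96 kJ/s
Outlet flows (mol/s): A 10.265, B 52.27
Sensible, products 25→219 °C: 1355.5 kJ/s
Q = ΔH = 2266.2 kJ/s = 2266.2 kW
Heat supplied = 8158.2 MJ/h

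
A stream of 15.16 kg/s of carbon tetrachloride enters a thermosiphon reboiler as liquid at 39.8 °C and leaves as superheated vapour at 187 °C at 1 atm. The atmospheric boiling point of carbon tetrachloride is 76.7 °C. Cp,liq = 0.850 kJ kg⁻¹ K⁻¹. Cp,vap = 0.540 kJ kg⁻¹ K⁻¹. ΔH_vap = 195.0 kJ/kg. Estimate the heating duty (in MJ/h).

Q = 15600 MJ/h

liquid 39.8→76.7 °C: 31.365 kJ/kg
vaporisation at 76.7 °C: 195 kJ/kg
vapour 76.7→187 °C: 59.562 kJ/kg
Δh = 31.365 + 195 + 59.562 = 285.93 kJ/kg
Q = ṁ·Δh = 15.16 kg/s × 285.93 kJ/kg = 4334.7 kJ/s
|Q| = 4334.7 kW = 15605 MJ/h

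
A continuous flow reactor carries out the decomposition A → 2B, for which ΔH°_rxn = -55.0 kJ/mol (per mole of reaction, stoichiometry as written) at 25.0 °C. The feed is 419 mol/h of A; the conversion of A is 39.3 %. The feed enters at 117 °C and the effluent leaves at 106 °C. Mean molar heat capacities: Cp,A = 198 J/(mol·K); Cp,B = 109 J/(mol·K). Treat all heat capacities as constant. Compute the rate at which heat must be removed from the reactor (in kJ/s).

Extent of reaction ξ = 0.393 × 419 = 164.67 mol/h
Reaction term: ξ·ΔH°_rxn = 164.67 × -55.0 = -9056.7 kJ/h
Sensible, feed 117→25 °C: -7632.5 kJ/h
Outlet flows (mol/h): A 254.33, B 329.33
Sensible, products 25→106 °C: 6986.7 kJ/h
Q = ΔH = -9702.5 kJ/h = -2.6951 kW
Heat removed = 2.6951 kJ/s

Q_out = 2.70 kJ/s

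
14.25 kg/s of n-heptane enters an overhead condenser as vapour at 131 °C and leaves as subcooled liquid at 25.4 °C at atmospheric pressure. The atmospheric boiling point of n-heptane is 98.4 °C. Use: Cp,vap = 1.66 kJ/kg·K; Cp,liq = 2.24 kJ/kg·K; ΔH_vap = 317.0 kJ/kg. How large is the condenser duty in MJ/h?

vapour 131→98.4 °C: -54.116 kJ/kg
condensation at 98.4 °C: -317 kJ/kg
liquid 98.4→25.4 °C: -163.52 kJ/kg
Δh = -54.116 + -317 + -163.52 = -534.64 kJ/kg
Q = ṁ·Δh = 14.25 kg/s × -534.64 kJ/kg = -7618.6 kJ/s
|Q| = 7618.6 kW = 27427 MJ/h

Q_c = 27400 MJ/h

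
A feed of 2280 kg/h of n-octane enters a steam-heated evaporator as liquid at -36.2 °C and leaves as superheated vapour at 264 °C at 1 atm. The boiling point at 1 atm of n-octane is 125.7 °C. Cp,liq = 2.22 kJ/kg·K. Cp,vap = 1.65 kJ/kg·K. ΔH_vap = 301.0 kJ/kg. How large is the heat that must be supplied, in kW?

liquid -36.2→125.7 °C: 359.42 kJ/kg
vaporisation at 125.7 °C: 301 kJ/kg
vapour 125.7→264 °C: 228.19 kJ/kg
Δh = 359.42 + 301 + 228.19 = 888.61 kJ/kg
Q = ṁ·Δh = 2280 kg/h × 888.61 kJ/kg = 2.026e+06 kJ/h
|Q| = 562.79 kW

Q = 563 kW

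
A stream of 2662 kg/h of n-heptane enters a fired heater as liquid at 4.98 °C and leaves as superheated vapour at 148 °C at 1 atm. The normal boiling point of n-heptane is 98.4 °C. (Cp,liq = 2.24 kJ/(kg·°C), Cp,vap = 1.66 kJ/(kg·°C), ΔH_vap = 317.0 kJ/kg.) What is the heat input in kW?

Q = 450 kW

liquid 4.98→98.4 °C: 209.26 kJ/kg
vaporisation at 98.4 °C: 317 kJ/kg
vapour 98.4→148 °C: 82.336 kJ/kg
Δh = 209.26 + 317 + 82.336 = 608.6 kJ/kg
Q = ṁ·Δh = 2662 kg/h × 608.6 kJ/kg = 1.6201e+06 kJ/h
|Q| = 450.02 kW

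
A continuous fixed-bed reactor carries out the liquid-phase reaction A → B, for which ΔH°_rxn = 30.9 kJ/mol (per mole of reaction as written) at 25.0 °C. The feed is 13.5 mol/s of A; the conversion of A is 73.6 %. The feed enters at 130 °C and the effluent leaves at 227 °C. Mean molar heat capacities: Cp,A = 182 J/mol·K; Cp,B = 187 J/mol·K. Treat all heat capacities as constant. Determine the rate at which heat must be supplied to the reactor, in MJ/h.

Q_in = 2000 MJ/h

Extent of reaction ξ = 0.736 × 13.5 = 9.936 mol/s
Reaction term: ξ·ΔH°_rxn = 9.936 × 30.9 = 307.02 kJ/s
Sensible, feed 130→25 °C: -257.99 kJ/s
Outlet flows (mol/s): A 3.564, B 9.936
Sensible, products 25→227 °C: 506.35 kJ/s
Q = ΔH = 555.39 kJ/s = 555.39 kW
Heat supplied = 1999.4 MJ/h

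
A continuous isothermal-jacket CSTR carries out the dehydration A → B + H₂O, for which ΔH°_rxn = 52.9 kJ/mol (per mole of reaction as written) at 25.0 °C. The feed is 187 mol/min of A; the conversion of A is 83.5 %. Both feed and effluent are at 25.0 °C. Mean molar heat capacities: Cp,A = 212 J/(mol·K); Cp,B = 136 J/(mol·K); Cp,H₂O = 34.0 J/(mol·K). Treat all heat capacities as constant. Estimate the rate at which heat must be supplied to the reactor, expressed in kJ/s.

Q_in = 138 kJ/s

Extent of reaction ξ = 0.835 × 187 = 156.14 mol/min
Reaction term: ξ·ΔH°_rxn = 156.14 × 52.9 = 8260.1 kJ/min
Q = ΔH = 8260.1 kJ/min = 137.67 kW
Heat supplied = 137.67 kJ/s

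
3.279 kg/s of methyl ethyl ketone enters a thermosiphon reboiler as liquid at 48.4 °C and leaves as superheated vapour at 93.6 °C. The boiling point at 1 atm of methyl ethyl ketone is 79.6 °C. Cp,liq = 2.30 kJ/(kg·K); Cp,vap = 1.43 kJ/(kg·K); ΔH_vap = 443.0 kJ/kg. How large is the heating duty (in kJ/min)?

liquid 48.4→79.6 °C: 71.76 kJ/kg
vaporisation at 79.6 °C: 443 kJ/kg
vapour 79.6→93.6 °C: 20.02 kJ/kg
Δh = 71.76 + 443 + 20.02 = 534.78 kJ/kg
Q = ṁ·Δh = 3.279 kg/s × 534.78 kJ/kg = 1753.5 kJ/s
|Q| = 1753.5 kW = 105210 kJ/min

Q = 105000 kJ/min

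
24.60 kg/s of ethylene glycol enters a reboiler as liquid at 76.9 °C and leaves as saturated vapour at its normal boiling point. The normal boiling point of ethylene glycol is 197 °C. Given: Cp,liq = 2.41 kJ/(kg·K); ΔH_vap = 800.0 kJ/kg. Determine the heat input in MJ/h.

liquid 76.9→197 °C: 289.44 kJ/kg
vaporisation at 197 °C: 800 kJ/kg
Δh = 289.44 + 800 = 1089.4 kJ/kg
Q = ṁ·Δh = 24.60 kg/s × 1089.4 kJ/kg = 26800 kJ/s
|Q| = 26800 kW = 96481 MJ/h

Q = 96500 MJ/h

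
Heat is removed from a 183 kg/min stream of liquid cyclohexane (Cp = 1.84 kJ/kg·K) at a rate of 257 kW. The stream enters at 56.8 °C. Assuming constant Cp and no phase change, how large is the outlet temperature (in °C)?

Q = 257 kW = 15420 kJ/min
ΔT = Q/(ṁ·Cp) = 15420/(183×1.84) = 45.795 K
T_out = 56.8 − 45.795 = 11.005 °C

T_out = 11.0 °C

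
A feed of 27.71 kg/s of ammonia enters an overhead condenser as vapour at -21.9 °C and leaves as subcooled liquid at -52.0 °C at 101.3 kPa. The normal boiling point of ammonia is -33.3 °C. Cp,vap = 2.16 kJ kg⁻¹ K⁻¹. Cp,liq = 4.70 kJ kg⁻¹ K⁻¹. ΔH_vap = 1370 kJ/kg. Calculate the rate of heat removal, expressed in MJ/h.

vapour -21.9→-33.3 °C: -24.624 kJ/kg
condensation at -33.3 °C: -1370 kJ/kg
liquid -33.3→-52.0 °C: -87.89 kJ/kg
Δh = -24.624 + -1370 + -87.89 = -1482.5 kJ/kg
Q = ṁ·Δh = 27.71 kg/s × -1482.5 kJ/kg = -41080 kJ/s
|Q| = 41080 kW = 147890 MJ/h

Q_c = 148000 MJ/h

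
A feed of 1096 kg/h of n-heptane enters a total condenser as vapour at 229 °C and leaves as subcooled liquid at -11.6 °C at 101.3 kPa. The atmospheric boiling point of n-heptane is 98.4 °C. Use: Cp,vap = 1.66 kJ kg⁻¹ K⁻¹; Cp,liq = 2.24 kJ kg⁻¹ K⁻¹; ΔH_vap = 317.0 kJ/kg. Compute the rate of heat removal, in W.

vapour 229→98.4 °C: -216.8 kJ/kg
condensation at 98.4 °C: -317 kJ/kg
liquid 98.4→-11.6 °C: -246.4 kJ/kg
Δh = -216.8 + -317 + -246.4 = -780.2 kJ/kg
Q = ṁ·Δh = 1096 kg/h × -780.2 kJ/kg = -855090 kJ/h
|Q| = 237.53 kW = 237530 W

Q_c = 238000 W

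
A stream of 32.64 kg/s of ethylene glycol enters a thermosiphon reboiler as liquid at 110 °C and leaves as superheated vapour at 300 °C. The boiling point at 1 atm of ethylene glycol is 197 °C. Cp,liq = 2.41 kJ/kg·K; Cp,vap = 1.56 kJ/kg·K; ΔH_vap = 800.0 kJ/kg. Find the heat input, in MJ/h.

liquid 110→197 °C: 209.67 kJ/kg
vaporisation at 197 °C: 800 kJ/kg
vapour 197→300 °C: 160.68 kJ/kg
Δh = 209.67 + 800 + 160.68 = 1170.3 kJ/kg
Q = ṁ·Δh = 32.64 kg/s × 1170.3 kJ/kg = 38200 kJ/s
|Q| = 38200 kW = 137520 MJ/h

Q = 138000 MJ/h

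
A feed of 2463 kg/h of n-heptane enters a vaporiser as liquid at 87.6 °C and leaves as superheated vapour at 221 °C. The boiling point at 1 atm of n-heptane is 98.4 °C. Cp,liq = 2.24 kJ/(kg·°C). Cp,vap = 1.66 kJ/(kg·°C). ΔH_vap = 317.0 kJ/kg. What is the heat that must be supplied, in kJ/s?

Q = 373 kJ/s

liquid 87.6→98.4 °C: 24.192 kJ/kg
vaporisation at 98.4 °C: 317 kJ/kg
vapour 98.4→221 °C: 203.52 kJ/kg
Δh = 24.192 + 317 + 203.52 = 544.71 kJ/kg
Q = ṁ·Δh = 2463 kg/h × 544.71 kJ/kg = 1.3416e+06 kJ/h
|Q| = 372.67 kW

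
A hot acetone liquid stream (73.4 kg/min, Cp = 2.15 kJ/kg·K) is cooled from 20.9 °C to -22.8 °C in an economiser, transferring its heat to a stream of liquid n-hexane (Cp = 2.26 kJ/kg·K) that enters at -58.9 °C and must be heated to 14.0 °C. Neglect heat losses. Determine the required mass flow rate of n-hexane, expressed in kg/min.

Heat released by hot stream: Q = 73.4 × 2.15 × (20.9 − -22.8) = 6896.3 kJ/min
Energy balance on cold side (adiabatic exchanger): Q = ṁ_c·Cp_c·(T_c,out − T_c,in)
ṁ_c = 6896.3 / [2.26 × (14.0 − -58.9)] = 41.858 kg/min

ṁ_c = 41.9 kg/min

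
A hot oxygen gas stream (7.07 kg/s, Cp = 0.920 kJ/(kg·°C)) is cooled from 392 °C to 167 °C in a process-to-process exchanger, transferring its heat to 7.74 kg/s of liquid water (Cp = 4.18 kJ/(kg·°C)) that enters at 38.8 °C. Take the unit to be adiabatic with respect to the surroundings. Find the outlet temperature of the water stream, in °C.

T_c,out = 84.0 °C

Heat released by hot stream: Q = 7.07 × 0.920 × (392 − 167) = 1463.5 kJ/s
Energy balance on cold side (adiabatic exchanger): Q = ṁ_c·Cp_c·(T_c,out − T_c,in)
T_c,out = 38.8 + 1463.5/(7.74 × 4.18) = 84.035 °C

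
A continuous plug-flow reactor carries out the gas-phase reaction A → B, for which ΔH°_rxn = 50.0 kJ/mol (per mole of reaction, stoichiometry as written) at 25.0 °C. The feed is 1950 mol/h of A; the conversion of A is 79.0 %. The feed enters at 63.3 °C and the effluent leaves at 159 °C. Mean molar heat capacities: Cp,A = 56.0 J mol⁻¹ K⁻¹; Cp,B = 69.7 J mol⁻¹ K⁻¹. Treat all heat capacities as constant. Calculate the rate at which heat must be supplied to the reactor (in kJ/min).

Q_in = 1510 kJ/min

Extent of reaction ξ = 0.790 × 1950 = 1540.5 mol/h
Reaction term: ξ·ΔH°_rxn = 1540.5 × 50.0 = 77025 kJ/h
Sensible, feed 63.3→25 °C: -4182.4 kJ/h
Outlet flows (mol/h): A 409.5, B 1540.5
Sensible, products 25→159 °C: 17461 kJ/h
Q = ΔH = 90303 kJ/h = 25.084 kW
Heat supplied = 1505.1 kJ/min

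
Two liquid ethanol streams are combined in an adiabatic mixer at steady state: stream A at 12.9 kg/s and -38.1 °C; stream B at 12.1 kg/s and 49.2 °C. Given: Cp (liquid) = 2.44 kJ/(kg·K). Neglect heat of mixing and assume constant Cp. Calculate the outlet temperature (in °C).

Adiabatic, steady state ⇒ Σ ṁᵢCp,ᵢ(T_out − Tᵢ) = 0
Σ ṁᵢCp,ᵢTᵢ = 12.9×2.44×-38.1 + 12.1×2.44×49.2 = 253.35
Σ ṁᵢCp,ᵢ = 12.9×2.44 + 12.1×2.44 = 61
T_out = 253.35 / 61 = 4.1532 °C

T_out = 4.15 °C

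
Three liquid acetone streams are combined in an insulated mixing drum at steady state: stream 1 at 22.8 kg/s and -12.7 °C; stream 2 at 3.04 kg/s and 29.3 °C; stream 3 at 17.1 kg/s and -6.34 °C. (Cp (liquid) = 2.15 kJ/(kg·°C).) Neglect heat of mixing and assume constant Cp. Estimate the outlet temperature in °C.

T_out = -7.19 °C

No heat crosses the boundary, so H_out = H_in.
T_out = Σ ṁᵢCp,ᵢTᵢ / Σ ṁᵢCp,ᵢ
      = -664.14 / 92.321 = -7.1938 °C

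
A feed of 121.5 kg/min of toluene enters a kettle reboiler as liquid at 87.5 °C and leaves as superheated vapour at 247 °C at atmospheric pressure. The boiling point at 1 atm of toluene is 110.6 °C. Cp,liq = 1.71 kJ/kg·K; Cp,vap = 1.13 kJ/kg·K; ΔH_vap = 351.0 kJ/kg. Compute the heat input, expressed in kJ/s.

Q = 1100 kJ/s

liquid 87.5→110.6 °C: 39.501 kJ/kg
vaporisation at 110.6 °C: 351 kJ/kg
vapour 110.6→247 °C: 154.13 kJ/kg
Δh = 39.501 + 351 + 154.13 = 544.63 kJ/kg
Q = ṁ·Δh = 121.5 kg/min × 544.63 kJ/kg = 66173 kJ/min
|Q| = 1102.9 kW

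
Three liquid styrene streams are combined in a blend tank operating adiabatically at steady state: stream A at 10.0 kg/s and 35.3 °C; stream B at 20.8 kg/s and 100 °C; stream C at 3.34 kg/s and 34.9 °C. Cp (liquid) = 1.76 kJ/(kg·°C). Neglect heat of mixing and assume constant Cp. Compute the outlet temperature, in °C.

T_out = 74.7 °C

No heat crosses the boundary, so H_out = H_in.
Σ ṁᵢCp,ᵢTᵢ = 10.0×1.76×35.3 + 20.8×1.76×100 + 3.34×1.76×34.9 = 4487.2
Σ ṁᵢCp,ᵢ = 10.0×1.76 + 20.8×1.76 + 3.34×1.76 = 60.086
T_out = 4487.2 / 60.086 = 74.68 °C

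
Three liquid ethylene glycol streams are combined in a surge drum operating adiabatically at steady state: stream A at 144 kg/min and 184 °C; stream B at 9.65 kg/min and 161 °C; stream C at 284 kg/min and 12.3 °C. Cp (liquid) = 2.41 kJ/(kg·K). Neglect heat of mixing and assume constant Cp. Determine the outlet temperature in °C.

No heat crosses the boundary, so H_out = H_in.
Σ ṁᵢCp,ᵢTᵢ = 144×2.41×184 + 9.65×2.41×161 + 284×2.41×12.3 = 76018
Σ ṁᵢCp,ᵢ = 144×2.41 + 9.65×2.41 + 284×2.41 = 1054.7
T_out = 76018 / 1054.7 = 72.073 °C

T_out = 72.1 °C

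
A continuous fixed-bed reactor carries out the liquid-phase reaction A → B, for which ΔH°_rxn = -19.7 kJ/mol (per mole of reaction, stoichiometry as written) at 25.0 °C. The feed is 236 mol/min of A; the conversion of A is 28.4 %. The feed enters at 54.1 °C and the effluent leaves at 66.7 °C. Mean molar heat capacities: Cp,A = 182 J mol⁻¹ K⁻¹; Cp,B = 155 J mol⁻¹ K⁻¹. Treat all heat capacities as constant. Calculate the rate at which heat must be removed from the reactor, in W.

Extent of reaction ξ = 0.284 × 236 = 67.024 mol/min
Reaction term: ξ·ΔH°_rxn = 67.024 × -19.7 = -1320.4 kJ/min
Sensible, feed 54.1→25 °C: -1249.9 kJ/min
Outlet flows (mol/min): A 168.98, B 67.024
Sensible, products 25→66.7 °C: 1715.6 kJ/min
Q = ΔH = -854.64 kJ/min = -14.244 kW
Heat removed = 14244 W

Q_out = 14200 W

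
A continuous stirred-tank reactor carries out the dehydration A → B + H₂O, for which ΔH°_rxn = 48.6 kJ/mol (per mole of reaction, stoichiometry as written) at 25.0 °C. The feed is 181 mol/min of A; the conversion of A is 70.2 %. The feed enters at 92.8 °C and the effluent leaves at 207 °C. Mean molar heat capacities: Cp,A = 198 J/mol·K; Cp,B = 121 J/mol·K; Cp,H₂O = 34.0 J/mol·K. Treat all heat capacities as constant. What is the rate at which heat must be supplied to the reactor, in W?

Q_in = 155000 W

Extent of reaction ξ = 0.702 × 181 = 127.06 mol/min
Reaction term: ξ·ΔH°_rxn = 127.06 × 48.6 = 6175.2 kJ/min
Sensible, feed 92.8→25 °C: -2429.8 kJ/min
Outlet flows (mol/min): A 53.938, B 127.06, H₂O 127.06
Sensible, products 25→207 °C: 5528.1 kJ/min
Q = ΔH = 9273.5 kJ/min = 154.56 kW
Heat supplied = 154560 W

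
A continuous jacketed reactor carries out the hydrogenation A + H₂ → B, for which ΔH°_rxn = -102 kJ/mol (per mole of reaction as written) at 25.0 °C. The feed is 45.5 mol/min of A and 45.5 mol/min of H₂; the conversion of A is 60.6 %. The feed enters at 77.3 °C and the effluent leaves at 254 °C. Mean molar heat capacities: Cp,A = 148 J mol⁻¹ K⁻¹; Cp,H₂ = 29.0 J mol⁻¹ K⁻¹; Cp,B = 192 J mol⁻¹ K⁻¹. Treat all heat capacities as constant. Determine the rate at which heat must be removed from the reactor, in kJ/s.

Q_out = 21.6 kJ/s

Extent of reaction ξ = 0.606 × 45.5 = 27.573 mol/min
Reaction term: ξ·ΔH°_rxn = 27.573 × -102 = -2812.4 kJ/min
Sensible, feed 77.3→25 °C: -421.2 kJ/min
Outlet flows (mol/min): A 17.927, H₂ 17.927, B 27.573
Sensible, products 25→254 °C: 1939 kJ/min
Q = ΔH = -1294.7 kJ/min = -21.578 kW
Heat removed = 21.578 kJ/s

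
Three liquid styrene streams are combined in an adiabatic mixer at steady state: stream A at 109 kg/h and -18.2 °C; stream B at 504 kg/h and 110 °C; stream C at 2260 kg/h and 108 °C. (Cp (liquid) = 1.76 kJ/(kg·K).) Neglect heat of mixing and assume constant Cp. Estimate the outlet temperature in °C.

Adiabatic, steady state ⇒ Σ ṁᵢCp,ᵢ(T_out − Tᵢ) = 0
T_out = Σ ṁᵢCp,ᵢTᵢ / Σ ṁᵢCp,ᵢ
      = 523660 / 5056.5 = 103.56 °C

T_out = 104 °C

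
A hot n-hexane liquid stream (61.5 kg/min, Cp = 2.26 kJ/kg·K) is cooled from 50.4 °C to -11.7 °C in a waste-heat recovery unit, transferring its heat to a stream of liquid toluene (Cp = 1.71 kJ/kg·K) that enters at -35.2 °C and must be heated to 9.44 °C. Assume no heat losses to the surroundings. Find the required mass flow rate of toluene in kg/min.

ṁ_c = 113 kg/min

Heat released by hot stream: Q = 61.5 × 2.26 × (50.4 − -11.7) = 8631.3 kJ/min
Energy balance on cold side (adiabatic exchanger): Q = ṁ_c·Cp_c·(T_c,out − T_c,in)
ṁ_c = 8631.3 / [1.71 × (9.44 − -35.2)] = 113.07 kg/min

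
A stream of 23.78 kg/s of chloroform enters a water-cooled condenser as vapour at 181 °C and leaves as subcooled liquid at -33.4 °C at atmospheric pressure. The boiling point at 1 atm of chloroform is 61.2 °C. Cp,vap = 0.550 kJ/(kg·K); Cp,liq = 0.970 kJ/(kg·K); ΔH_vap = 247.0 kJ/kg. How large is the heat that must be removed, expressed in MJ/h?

Q_c = 34600 MJ/h

vapour 181→61.2 °C: -65.89 kJ/kg
condensation at 61.2 °C: -247 kJ/kg
liquid 61.2→-33.4 °C: -91.762 kJ/kg
Δh = -65.89 + -247 + -91.762 = -404.65 kJ/kg
Q = ṁ·Δh = 23.78 kg/s × -404.65 kJ/kg = -9622.6 kJ/s
|Q| = 9622.6 kW = 34641 MJ/h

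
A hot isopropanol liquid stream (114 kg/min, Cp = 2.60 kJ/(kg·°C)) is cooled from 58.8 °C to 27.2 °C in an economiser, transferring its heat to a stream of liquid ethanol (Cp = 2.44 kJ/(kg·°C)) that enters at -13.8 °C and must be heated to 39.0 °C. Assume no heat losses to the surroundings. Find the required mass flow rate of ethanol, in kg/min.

ṁ_c = 72.7 kg/min

Heat released by hot stream: Q = 114 × 2.60 × (58.8 − 27.2) = 9366.2 kJ/min
Energy balance on cold side (adiabatic exchanger): Q = ṁ_c·Cp_c·(T_c,out − T_c,in)
ṁ_c = 9366.2 / [2.44 × (39.0 − -13.8)] = 72.701 kg/min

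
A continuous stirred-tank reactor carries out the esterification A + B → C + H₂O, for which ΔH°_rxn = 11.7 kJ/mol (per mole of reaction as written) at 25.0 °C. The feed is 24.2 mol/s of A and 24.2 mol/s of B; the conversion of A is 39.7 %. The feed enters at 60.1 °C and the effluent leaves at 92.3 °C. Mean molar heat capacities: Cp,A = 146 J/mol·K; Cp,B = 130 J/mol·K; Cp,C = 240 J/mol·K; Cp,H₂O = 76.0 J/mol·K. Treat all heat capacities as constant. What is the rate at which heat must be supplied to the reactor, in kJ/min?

Extent of reaction ξ = 0.397 × 24.2 = 9.6074 mol/s
Reaction term: ξ·ΔH°_rxn = 9.6074 × 11.7 = 112.41 kJ/s
Sensible, feed 60.1→25 °C: -234.44 kJ/s
Outlet flows (mol/s): A 14.593, B 14.593, C 9.6074, H₂O 9.6074
Sensible, products 25→92.3 °C: 475.37 kJ/s
Q = ΔH = 353.34 kJ/s = 353.34 kW
Heat supplied = 21200 kJ/min

Q_in = 21200 kJ/min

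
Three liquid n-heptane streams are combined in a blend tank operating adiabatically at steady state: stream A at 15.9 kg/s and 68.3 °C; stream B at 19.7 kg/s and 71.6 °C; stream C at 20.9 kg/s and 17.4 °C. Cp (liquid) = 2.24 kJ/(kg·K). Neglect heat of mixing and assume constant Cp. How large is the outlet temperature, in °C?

No heat crosses the boundary, so H_out = H_in.
T_out = Σ ṁᵢCp,ᵢTᵢ / Σ ṁᵢCp,ᵢ
      = 6406.7 / 126.56 = 50.622 °C

T_out = 50.6 °C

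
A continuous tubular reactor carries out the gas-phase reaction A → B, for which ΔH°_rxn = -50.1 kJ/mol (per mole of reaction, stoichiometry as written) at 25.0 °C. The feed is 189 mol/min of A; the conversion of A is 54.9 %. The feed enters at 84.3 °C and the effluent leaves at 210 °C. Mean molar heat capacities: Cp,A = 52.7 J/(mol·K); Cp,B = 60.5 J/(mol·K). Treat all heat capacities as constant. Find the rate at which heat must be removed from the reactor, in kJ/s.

Q_out = 63.3 kJ/s

Extent of reaction ξ = 0.549 × 189 = 103.76 mol/min
Reaction term: ξ·ΔH°_rxn = 103.76 × -50.1 = -5198.4 kJ/min
Sensible, feed 84.3→25 °C: -590.65 kJ/min
Outlet flows (mol/min): A 85.239, B 103.76
Sensible, products 25→210 °C: 1992.4 kJ/min
Q = ΔH = -3796.7 kJ/min = -63.278 kW
Heat removed = 63.278 kJ/s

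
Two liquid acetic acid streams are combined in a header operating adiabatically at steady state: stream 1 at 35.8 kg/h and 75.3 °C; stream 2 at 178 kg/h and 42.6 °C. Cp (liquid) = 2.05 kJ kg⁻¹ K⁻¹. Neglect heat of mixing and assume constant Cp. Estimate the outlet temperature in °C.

T_out = 48.1 °C

No heat crosses the boundary, so H_out = H_in.
T_out = Σ ṁᵢCp,ᵢTᵢ / Σ ṁᵢCp,ᵢ
      = 21071 / 438.29 = 48.075 °C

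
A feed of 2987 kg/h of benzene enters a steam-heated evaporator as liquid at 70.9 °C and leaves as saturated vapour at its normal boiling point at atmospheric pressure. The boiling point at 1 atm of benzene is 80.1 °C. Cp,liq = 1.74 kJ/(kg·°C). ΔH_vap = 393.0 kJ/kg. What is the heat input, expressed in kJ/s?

Q = 339 kJ/s

liquid 70.9→80.1 °C: 16.008 kJ/kg
vaporisation at 80.1 °C: 393 kJ/kg
Δh = 16.008 + 393 = 409.01 kJ/kg
Q = ṁ·Δh = 2987 kg/h × 409.01 kJ/kg = 1.2217e+06 kJ/h
|Q| = 339.36 kW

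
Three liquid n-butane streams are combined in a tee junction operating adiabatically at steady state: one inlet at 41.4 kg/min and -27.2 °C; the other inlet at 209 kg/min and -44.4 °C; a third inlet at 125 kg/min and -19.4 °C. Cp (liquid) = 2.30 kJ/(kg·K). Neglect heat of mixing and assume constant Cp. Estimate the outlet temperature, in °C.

T_out = -34.2 °C

Adiabatic, steady state ⇒ Σ ṁᵢCp,ᵢ(T_out − Tᵢ) = 0
T_out = Σ ṁᵢCp,ᵢTᵢ / Σ ṁᵢCp,ᵢ
      = -29511 / 863.42 = -34.179 °C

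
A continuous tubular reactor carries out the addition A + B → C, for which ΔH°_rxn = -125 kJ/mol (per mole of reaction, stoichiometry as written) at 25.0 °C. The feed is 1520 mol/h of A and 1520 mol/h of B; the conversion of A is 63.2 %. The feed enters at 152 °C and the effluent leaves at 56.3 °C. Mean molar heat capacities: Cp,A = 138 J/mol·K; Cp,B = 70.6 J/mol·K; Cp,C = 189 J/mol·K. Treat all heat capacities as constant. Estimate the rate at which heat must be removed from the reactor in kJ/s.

Q_out = 41.9 kJ/s

Extent of reaction ξ = 0.632 × 1520 = 960.64 mol/h
Reaction term: ξ·ΔH°_rxn = 960.64 × -125 = -120080 kJ/h
Sensible, feed 152→25 °C: -40268 kJ/h
Outlet flows (mol/h): A 559.36, B 559.36, C 960.64
Sensible, products 25→56.3 °C: 9335 kJ/h
Q = ΔH = -151010 kJ/h = -41.948 kW
Heat removed = 41.948 kJ/s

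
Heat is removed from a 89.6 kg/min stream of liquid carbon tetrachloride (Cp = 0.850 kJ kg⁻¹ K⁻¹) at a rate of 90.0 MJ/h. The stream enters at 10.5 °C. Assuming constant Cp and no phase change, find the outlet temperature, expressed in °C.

Q = 90.0 MJ/h = 1500 kJ/min
ΔT = Q/(ṁ·Cp) = 1500/(89.6×0.850) = 19.695 K
T_out = 10.5 − 19.695 = -9.1954 °C

T_out = -9.20 °C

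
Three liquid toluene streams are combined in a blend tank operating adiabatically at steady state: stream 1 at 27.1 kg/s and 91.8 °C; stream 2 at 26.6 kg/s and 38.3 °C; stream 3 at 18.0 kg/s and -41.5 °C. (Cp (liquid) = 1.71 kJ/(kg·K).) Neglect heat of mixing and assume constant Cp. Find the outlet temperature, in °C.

Adiabatic, steady state ⇒ Σ ṁᵢCp,ᵢ(T_out − Tᵢ) = 0
Σ ṁᵢCp,ᵢTᵢ = 27.1×1.71×91.8 + 26.6×1.71×38.3 + 18.0×1.71×-41.5 = 4718.8
Σ ṁᵢCp,ᵢ = 27.1×1.71 + 26.6×1.71 + 18.0×1.71 = 122.61
T_out = 4718.8 / 122.61 = 38.488 °C

T_out = 38.5 °C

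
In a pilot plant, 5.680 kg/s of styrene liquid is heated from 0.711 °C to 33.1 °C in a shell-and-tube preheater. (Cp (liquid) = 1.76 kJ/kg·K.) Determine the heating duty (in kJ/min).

Q = ṁ·Cp·ΔT = 5.680 × 1.76 × (33.1 − 0.711) = 323.79 kJ/s
Heating duty = 19427 kJ/min

Q = 19400 kJ/min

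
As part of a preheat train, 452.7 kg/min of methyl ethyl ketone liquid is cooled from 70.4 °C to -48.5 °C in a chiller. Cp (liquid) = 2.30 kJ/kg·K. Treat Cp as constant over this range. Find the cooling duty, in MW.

Q_c = 2.06 MW

Q = ṁ·Cp·ΔT = 452.7 × 2.30 × (-48.5 − 70.4) = -123800 kJ/min
Converting: 123800 / 60 s = 2063.3 kW
Cooling duty = 2.0633 MW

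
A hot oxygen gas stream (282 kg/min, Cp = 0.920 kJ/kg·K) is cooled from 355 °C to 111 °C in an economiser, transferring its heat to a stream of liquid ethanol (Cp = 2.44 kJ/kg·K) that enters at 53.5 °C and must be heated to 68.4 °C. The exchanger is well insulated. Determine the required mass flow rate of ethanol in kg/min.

Heat released by hot stream: Q = 282 × 0.920 × (355 − 111) = 63303 kJ/min
Energy balance on cold side (adiabatic exchanger): Q = ṁ_c·Cp_c·(T_c,out − T_c,in)
ṁ_c = 63303 / [2.44 × (68.4 − 53.5)] = 1741.2 kg/min

ṁ_c = 1740 kg/min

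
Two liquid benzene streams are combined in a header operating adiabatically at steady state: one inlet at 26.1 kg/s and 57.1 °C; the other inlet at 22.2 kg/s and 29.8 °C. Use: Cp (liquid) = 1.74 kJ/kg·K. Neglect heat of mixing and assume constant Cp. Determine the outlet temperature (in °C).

Energy balance with Q = 0: Σ ṁᵢCp,ᵢ(T_out − Tᵢ) = 0
T_out = Σ ṁᵢCp,ᵢTᵢ / Σ ṁᵢCp,ᵢ
      = 3744.3 / 84.042 = 44.552 °C

T_out = 44.6 °C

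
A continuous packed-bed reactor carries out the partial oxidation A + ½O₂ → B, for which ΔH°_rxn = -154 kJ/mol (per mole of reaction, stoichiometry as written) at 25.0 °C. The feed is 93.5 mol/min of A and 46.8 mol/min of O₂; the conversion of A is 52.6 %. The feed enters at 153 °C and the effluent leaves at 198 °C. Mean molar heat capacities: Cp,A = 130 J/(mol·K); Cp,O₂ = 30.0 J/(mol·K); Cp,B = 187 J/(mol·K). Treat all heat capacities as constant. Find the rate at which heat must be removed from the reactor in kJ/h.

Q_out = 396000 kJ/h

Extent of reaction ξ = 0.526 × 93.5 = 49.181 mol/min
Reaction term: ξ·ΔH°_rxn = 49.181 × -154 = -7573.9 kJ/min
Sensible, feed 153→25 °C: -1735.6 kJ/min
Outlet flows (mol/min): A 44.319, O₂ 22.209, B 49.181
Sensible, products 25→198 °C: 2703.1 kJ/min
Q = ΔH = -6606.4 kJ/min = -110.11 kW
Heat removed = 396380 kJ/h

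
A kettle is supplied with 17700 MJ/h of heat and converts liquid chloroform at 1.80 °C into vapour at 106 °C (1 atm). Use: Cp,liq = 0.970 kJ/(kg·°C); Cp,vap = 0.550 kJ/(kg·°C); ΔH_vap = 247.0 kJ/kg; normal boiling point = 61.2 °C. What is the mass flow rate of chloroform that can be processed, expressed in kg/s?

Δh = 0.970×(61.2−1.80) + 247.0 + 0.550×(106−61.2) = 329.26 kJ/kg
Q = 17700 MJ/h = 4916.7 kJ/s = 4916.7 kJ/s
ṁ = Q/Δh = 4916.7 / 329.26 = 14.933 kg/s

ṁ = 14.9 kg/s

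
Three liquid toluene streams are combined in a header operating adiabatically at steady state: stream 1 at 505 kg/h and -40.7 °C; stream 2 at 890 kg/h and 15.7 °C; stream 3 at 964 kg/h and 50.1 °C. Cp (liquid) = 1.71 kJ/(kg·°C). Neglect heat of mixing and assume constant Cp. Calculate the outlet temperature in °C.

Energy balance with Q = 0: Σ ṁᵢCp,ᵢ(T_out − Tᵢ) = 0
T_out = Σ ṁᵢCp,ᵢTᵢ / Σ ṁᵢCp,ᵢ
      = 71334 / 4033.9 = 17.684 °C

T_out = 17.7 °C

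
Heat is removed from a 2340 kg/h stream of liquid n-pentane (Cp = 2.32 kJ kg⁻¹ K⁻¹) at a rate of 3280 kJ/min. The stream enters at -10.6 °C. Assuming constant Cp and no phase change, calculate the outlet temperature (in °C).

Q = 3280 kJ/min = 196800 kJ/h
ΔT = Q/(ṁ·Cp) = 196800/(2340×2.32) = 36.251 K
T_out = -10.6 − 36.251 = -46.851 °C

T_out = -46.9 °C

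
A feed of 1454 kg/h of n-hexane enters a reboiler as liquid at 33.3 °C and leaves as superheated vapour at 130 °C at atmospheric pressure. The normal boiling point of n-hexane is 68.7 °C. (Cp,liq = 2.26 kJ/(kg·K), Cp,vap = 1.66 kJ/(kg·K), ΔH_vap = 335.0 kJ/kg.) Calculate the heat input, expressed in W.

liquid 33.3→68.7 °C: 80.004 kJ/kg
vaporisation at 68.7 °C: 335 kJ/kg
vapour 68.7→130 °C: 101.76 kJ/kg
Δh = 80.004 + 335 + 101.76 = 516.76 kJ/kg
Q = ṁ·Δh = 1454 kg/h × 516.76 kJ/kg = 751370 kJ/h
|Q| = 208.71 kW = 208710 W

Q = 209000 W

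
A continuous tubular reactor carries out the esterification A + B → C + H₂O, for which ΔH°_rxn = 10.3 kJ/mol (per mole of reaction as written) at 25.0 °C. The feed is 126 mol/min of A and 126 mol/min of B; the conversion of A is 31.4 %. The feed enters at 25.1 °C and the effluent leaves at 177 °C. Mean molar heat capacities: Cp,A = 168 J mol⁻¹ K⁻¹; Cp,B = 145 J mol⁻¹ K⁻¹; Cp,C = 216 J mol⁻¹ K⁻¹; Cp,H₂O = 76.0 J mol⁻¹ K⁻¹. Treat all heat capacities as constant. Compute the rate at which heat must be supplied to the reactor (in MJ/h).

Q_in = 376 MJ/h

Extent of reaction ξ = 0.314 × 126 = 39.564 mol/min
Reaction term: ξ·ΔH°_rxn = 39.564 × 10.3 = 407.51 kJ/min
Sensible, feed 25.1→25 °C: -3.9438 kJ/min
Outlet flows (mol/min): A 86.436, B 86.436, C 39.564, H₂O 39.564
Sensible, products 25→177 °C: 5868.3 kJ/min
Q = ΔH = 6271.9 kJ/min = 104.53 kW
Heat supplied = 376.31 MJ/h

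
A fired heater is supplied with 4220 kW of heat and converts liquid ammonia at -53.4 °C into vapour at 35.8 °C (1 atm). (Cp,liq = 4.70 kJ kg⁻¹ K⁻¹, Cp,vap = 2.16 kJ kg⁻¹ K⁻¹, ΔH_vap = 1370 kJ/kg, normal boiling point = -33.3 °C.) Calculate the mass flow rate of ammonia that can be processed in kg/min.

Δh = 4.70×(-33.3−-53.4) + 1370 + 2.16×(35.8−-33.3) = 1613.7 kJ/kg
Q = 4220 kW = 4220 kJ/s = 253200 kJ/min
ṁ = Q/Δh = 253200 / 1613.7 = 156.9 kg/min

ṁ = 157 kg/min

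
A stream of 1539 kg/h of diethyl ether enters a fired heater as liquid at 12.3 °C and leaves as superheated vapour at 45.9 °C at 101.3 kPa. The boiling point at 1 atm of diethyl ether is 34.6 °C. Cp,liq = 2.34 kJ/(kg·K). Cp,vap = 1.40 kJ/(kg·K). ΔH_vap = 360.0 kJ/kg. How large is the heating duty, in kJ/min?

Q = 11000 kJ/min

liquid 12.3→34.6 °C: 52.182 kJ/kg
vaporisation at 34.6 °C: 360 kJ/kg
vapour 34.6→45.9 °C: 15.82 kJ/kg
Δh = 52.182 + 360 + 15.82 = 428 kJ/kg
Q = ṁ·Δh = 1539 kg/h × 428 kJ/kg = 658700 kJ/h
|Q| = 182.97 kW = 10978 kJ/min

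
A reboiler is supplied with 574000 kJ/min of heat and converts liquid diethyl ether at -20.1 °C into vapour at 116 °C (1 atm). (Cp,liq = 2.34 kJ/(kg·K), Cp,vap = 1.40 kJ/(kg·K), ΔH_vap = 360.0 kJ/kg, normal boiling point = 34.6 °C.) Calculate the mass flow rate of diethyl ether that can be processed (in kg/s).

ṁ = 15.9 kg/s

Δh = 2.34×(34.6−-20.1) + 360.0 + 1.40×(116−34.6) = 601.96 kJ/kg
Q = 574000 kJ/min = 9566.7 kJ/s = 9566.7 kJ/s
ṁ = Q/Δh = 9566.7 / 601.96 = 15.893 kg/s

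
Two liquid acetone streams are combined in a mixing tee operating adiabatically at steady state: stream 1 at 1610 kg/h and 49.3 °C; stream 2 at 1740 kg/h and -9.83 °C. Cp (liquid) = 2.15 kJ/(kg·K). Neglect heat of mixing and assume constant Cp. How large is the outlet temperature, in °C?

Energy balance with Q = 0: Σ ṁᵢCp,ᵢ(T_out − Tᵢ) = 0
Σ ṁᵢCp,ᵢTᵢ = 1610×2.15×49.3 + 1740×2.15×-9.83 = 133880
Σ ṁᵢCp,ᵢ = 1610×2.15 + 1740×2.15 = 7202.5
T_out = 133880 / 7202.5 = 18.588 °C

T_out = 18.6 °C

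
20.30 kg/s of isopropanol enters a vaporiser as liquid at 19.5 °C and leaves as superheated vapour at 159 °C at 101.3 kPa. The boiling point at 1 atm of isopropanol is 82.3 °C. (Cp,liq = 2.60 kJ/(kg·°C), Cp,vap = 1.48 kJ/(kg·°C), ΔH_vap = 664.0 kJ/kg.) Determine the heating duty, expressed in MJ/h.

Q = 68800 MJ/h

liquid 19.5→82.3 °C: 163.28 kJ/kg
vaporisation at 82.3 °C: 664 kJ/kg
vapour 82.3→159 °C: 113.52 kJ/kg
Δh = 163.28 + 664 + 113.52 = 940.8 kJ/kg
Q = ṁ·Δh = 20.30 kg/s × 940.8 kJ/kg = 19098 kJ/s
|Q| = 19098 kW = 68753 MJ/h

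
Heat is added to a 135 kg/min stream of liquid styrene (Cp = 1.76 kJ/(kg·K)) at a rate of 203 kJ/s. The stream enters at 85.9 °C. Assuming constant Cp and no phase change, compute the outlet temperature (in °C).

T_out = 137 °C

Q = 203 kJ/s = 12180 kJ/min
ΔT = Q/(ṁ·Cp) = 12180/(135×1.76) = 51.263 K
T_out = 85.9 + 51.263 = 137.16 °C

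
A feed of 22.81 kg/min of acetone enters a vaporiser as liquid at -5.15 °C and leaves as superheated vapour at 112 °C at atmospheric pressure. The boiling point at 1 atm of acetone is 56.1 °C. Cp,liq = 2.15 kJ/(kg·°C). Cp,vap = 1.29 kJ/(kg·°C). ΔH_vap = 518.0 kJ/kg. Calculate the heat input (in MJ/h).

Q = 988 MJ/h

liquid -5.15→56.1 °C: 131.69 kJ/kg
vaporisation at 56.1 °C: 518 kJ/kg
vapour 56.1→112 °C: 72.111 kJ/kg
Δh = 131.69 + 518 + 72.111 = 721.8 kJ/kg
Q = ṁ·Δh = 22.81 kg/min × 721.8 kJ/kg = 16464 kJ/min
|Q| = 274.4 kW = 987.85 MJ/h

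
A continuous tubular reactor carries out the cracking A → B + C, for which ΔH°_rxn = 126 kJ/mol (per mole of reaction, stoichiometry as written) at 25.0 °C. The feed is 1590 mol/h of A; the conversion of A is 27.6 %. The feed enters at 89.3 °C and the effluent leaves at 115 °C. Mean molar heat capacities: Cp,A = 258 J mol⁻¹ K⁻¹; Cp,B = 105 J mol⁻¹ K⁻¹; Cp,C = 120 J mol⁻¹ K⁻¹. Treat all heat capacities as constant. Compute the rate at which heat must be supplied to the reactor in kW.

Q_in = 17.9 kW

Extent of reaction ξ = 0.276 × 1590 = 438.84 mol/h
Reaction term: ξ·ΔH°_rxn = 438.84 × 126 = 55294 kJ/h
Sensible, feed 89.3→25 °C: -26377 kJ/h
Outlet flows (mol/h): A 1151.2, B 438.84, C 438.84
Sensible, products 25→115 °C: 35616 kJ/h
Q = ΔH = 64533 kJ/h = 17.926 kW
Heat supplied = 17.926 kW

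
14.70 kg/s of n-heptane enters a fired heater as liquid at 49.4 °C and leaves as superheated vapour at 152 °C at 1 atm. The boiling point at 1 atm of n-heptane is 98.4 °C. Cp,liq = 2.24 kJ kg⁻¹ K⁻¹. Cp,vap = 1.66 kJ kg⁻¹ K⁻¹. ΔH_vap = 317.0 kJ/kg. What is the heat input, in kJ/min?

liquid 49.4→98.4 °C: 109.76 kJ/kg
vaporisation at 98.4 °C: 317 kJ/kg
vapour 98.4→152 °C: 88.976 kJ/kg
Δh = 109.76 + 317 + 88.976 = 515.74 kJ/kg
Q = ṁ·Δh = 14.70 kg/s × 515.74 kJ/kg = 7581.3 kJ/s
|Q| = 7581.3 kW = 454880 kJ/min

Q = 455000 kJ/min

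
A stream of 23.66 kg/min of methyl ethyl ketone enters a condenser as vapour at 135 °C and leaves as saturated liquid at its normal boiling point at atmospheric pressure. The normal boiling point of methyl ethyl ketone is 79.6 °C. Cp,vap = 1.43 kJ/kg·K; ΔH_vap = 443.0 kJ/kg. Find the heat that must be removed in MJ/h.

vapour 135→79.6 °C: -79.222 kJ/kg
condensation at 79.6 °C: -443 kJ/kg
Δh = -79.222 + -443 = -522.22 kJ/kg
Q = ṁ·Δh = 23.66 kg/min × -522.22 kJ/kg = -12356 kJ/min
|Q| = 205.93 kW = 741.35 MJ/h

Q_c = 741 MJ/h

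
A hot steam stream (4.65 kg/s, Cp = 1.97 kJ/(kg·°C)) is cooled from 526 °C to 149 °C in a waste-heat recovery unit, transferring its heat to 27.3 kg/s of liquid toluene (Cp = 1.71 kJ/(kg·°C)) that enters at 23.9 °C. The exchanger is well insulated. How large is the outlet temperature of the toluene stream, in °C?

T_c,out = 97.9 °C

Heat released by hot stream: Q = 4.65 × 1.97 × (526 − 149) = 3453.5 kJ/s
Energy balance on cold side (adiabatic exchanger): Q = ṁ_c·Cp_c·(T_c,out − T_c,in)
T_c,out = 23.9 + 3453.5/(27.3 × 1.71) = 97.878 °C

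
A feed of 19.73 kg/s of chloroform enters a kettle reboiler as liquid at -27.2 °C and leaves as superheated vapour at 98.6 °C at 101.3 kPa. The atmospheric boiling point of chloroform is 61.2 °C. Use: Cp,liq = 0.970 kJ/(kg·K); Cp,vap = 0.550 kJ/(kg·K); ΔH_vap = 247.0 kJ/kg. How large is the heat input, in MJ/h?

Q = 25100 MJ/h

liquid -27.2→61.2 °C: 85.748 kJ/kg
vaporisation at 61.2 °C: 247 kJ/kg
vapour 61.2→98.6 °C: 20.57 kJ/kg
Δh = 85.748 + 247 + 20.57 = 353.32 kJ/kg
Q = ṁ·Δh = 19.73 kg/s × 353.32 kJ/kg = 6971 kJ/s
|Q| = 6971 kW = 25095 MJ/h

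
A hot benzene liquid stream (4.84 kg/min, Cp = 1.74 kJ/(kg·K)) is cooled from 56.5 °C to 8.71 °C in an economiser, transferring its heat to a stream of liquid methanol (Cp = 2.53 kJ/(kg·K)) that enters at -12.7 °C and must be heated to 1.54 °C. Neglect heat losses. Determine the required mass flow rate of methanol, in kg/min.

ṁ_c = 11.2 kg/min

Heat released by hot stream: Q = 4.84 × 1.74 × (56.5 − 8.71) = 402.47 kJ/min
Energy balance on cold side (adiabatic exchanger): Q = ṁ_c·Cp_c·(T_c,out − T_c,in)
ṁ_c = 402.47 / [2.53 × (1.54 − -12.7)] = 11.171 kg/min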